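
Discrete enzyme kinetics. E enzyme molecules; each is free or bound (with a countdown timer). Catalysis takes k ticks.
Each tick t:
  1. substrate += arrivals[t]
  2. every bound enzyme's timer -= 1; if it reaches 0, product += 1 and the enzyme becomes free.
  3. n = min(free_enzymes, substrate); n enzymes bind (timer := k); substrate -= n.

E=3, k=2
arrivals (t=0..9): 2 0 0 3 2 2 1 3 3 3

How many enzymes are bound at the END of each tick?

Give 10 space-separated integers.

Answer: 2 2 0 3 3 3 3 3 3 3

Derivation:
t=0: arr=2 -> substrate=0 bound=2 product=0
t=1: arr=0 -> substrate=0 bound=2 product=0
t=2: arr=0 -> substrate=0 bound=0 product=2
t=3: arr=3 -> substrate=0 bound=3 product=2
t=4: arr=2 -> substrate=2 bound=3 product=2
t=5: arr=2 -> substrate=1 bound=3 product=5
t=6: arr=1 -> substrate=2 bound=3 product=5
t=7: arr=3 -> substrate=2 bound=3 product=8
t=8: arr=3 -> substrate=5 bound=3 product=8
t=9: arr=3 -> substrate=5 bound=3 product=11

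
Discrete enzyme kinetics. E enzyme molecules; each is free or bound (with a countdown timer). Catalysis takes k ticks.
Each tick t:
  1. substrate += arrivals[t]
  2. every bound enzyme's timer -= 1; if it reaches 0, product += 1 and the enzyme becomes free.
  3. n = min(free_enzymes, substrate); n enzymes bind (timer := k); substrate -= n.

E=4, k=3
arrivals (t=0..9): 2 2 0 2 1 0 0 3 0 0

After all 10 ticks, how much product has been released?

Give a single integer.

t=0: arr=2 -> substrate=0 bound=2 product=0
t=1: arr=2 -> substrate=0 bound=4 product=0
t=2: arr=0 -> substrate=0 bound=4 product=0
t=3: arr=2 -> substrate=0 bound=4 product=2
t=4: arr=1 -> substrate=0 bound=3 product=4
t=5: arr=0 -> substrate=0 bound=3 product=4
t=6: arr=0 -> substrate=0 bound=1 product=6
t=7: arr=3 -> substrate=0 bound=3 product=7
t=8: arr=0 -> substrate=0 bound=3 product=7
t=9: arr=0 -> substrate=0 bound=3 product=7

Answer: 7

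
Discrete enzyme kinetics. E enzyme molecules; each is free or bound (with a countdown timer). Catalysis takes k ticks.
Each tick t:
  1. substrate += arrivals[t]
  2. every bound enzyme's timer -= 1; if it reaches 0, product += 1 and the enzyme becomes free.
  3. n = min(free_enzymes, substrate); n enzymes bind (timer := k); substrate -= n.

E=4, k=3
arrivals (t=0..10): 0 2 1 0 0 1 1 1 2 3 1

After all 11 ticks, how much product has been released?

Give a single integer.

Answer: 6

Derivation:
t=0: arr=0 -> substrate=0 bound=0 product=0
t=1: arr=2 -> substrate=0 bound=2 product=0
t=2: arr=1 -> substrate=0 bound=3 product=0
t=3: arr=0 -> substrate=0 bound=3 product=0
t=4: arr=0 -> substrate=0 bound=1 product=2
t=5: arr=1 -> substrate=0 bound=1 product=3
t=6: arr=1 -> substrate=0 bound=2 product=3
t=7: arr=1 -> substrate=0 bound=3 product=3
t=8: arr=2 -> substrate=0 bound=4 product=4
t=9: arr=3 -> substrate=2 bound=4 product=5
t=10: arr=1 -> substrate=2 bound=4 product=6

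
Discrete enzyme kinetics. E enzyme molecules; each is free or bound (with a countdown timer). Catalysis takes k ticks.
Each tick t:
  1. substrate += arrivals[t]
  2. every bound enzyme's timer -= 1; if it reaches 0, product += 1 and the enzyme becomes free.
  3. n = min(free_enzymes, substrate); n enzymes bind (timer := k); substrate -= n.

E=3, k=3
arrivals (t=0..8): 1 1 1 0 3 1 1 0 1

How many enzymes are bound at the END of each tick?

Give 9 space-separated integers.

Answer: 1 2 3 2 3 3 3 3 3

Derivation:
t=0: arr=1 -> substrate=0 bound=1 product=0
t=1: arr=1 -> substrate=0 bound=2 product=0
t=2: arr=1 -> substrate=0 bound=3 product=0
t=3: arr=0 -> substrate=0 bound=2 product=1
t=4: arr=3 -> substrate=1 bound=3 product=2
t=5: arr=1 -> substrate=1 bound=3 product=3
t=6: arr=1 -> substrate=2 bound=3 product=3
t=7: arr=0 -> substrate=0 bound=3 product=5
t=8: arr=1 -> substrate=0 bound=3 product=6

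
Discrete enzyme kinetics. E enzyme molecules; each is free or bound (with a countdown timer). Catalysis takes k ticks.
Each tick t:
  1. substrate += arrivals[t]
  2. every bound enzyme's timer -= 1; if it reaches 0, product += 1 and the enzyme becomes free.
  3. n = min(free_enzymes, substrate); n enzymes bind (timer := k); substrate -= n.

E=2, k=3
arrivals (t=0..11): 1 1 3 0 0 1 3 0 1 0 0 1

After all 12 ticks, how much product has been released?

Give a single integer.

Answer: 6

Derivation:
t=0: arr=1 -> substrate=0 bound=1 product=0
t=1: arr=1 -> substrate=0 bound=2 product=0
t=2: arr=3 -> substrate=3 bound=2 product=0
t=3: arr=0 -> substrate=2 bound=2 product=1
t=4: arr=0 -> substrate=1 bound=2 product=2
t=5: arr=1 -> substrate=2 bound=2 product=2
t=6: arr=3 -> substrate=4 bound=2 product=3
t=7: arr=0 -> substrate=3 bound=2 product=4
t=8: arr=1 -> substrate=4 bound=2 product=4
t=9: arr=0 -> substrate=3 bound=2 product=5
t=10: arr=0 -> substrate=2 bound=2 product=6
t=11: arr=1 -> substrate=3 bound=2 product=6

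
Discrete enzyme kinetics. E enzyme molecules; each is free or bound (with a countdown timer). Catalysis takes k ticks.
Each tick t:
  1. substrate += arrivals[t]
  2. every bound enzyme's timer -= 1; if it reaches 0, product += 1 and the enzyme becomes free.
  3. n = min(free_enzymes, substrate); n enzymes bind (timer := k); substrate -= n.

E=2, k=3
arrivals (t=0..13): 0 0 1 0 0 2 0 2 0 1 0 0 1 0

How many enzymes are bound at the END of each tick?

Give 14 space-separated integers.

t=0: arr=0 -> substrate=0 bound=0 product=0
t=1: arr=0 -> substrate=0 bound=0 product=0
t=2: arr=1 -> substrate=0 bound=1 product=0
t=3: arr=0 -> substrate=0 bound=1 product=0
t=4: arr=0 -> substrate=0 bound=1 product=0
t=5: arr=2 -> substrate=0 bound=2 product=1
t=6: arr=0 -> substrate=0 bound=2 product=1
t=7: arr=2 -> substrate=2 bound=2 product=1
t=8: arr=0 -> substrate=0 bound=2 product=3
t=9: arr=1 -> substrate=1 bound=2 product=3
t=10: arr=0 -> substrate=1 bound=2 product=3
t=11: arr=0 -> substrate=0 bound=1 product=5
t=12: arr=1 -> substrate=0 bound=2 product=5
t=13: arr=0 -> substrate=0 bound=2 product=5

Answer: 0 0 1 1 1 2 2 2 2 2 2 1 2 2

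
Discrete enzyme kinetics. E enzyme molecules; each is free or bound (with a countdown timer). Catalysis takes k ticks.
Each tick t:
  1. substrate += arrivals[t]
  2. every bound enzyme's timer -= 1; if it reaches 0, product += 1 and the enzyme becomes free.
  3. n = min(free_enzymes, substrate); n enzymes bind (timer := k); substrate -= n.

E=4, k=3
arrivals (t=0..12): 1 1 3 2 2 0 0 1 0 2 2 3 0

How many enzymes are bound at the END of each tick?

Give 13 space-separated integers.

Answer: 1 2 4 4 4 4 4 4 2 3 4 4 4

Derivation:
t=0: arr=1 -> substrate=0 bound=1 product=0
t=1: arr=1 -> substrate=0 bound=2 product=0
t=2: arr=3 -> substrate=1 bound=4 product=0
t=3: arr=2 -> substrate=2 bound=4 product=1
t=4: arr=2 -> substrate=3 bound=4 product=2
t=5: arr=0 -> substrate=1 bound=4 product=4
t=6: arr=0 -> substrate=0 bound=4 product=5
t=7: arr=1 -> substrate=0 bound=4 product=6
t=8: arr=0 -> substrate=0 bound=2 product=8
t=9: arr=2 -> substrate=0 bound=3 product=9
t=10: arr=2 -> substrate=0 bound=4 product=10
t=11: arr=3 -> substrate=3 bound=4 product=10
t=12: arr=0 -> substrate=1 bound=4 product=12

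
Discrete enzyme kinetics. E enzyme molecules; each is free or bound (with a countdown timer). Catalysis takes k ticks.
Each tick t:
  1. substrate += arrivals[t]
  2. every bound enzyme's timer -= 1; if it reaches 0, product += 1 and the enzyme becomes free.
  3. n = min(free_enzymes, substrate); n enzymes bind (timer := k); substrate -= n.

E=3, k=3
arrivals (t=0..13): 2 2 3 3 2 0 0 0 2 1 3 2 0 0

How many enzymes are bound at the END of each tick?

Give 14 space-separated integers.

t=0: arr=2 -> substrate=0 bound=2 product=0
t=1: arr=2 -> substrate=1 bound=3 product=0
t=2: arr=3 -> substrate=4 bound=3 product=0
t=3: arr=3 -> substrate=5 bound=3 product=2
t=4: arr=2 -> substrate=6 bound=3 product=3
t=5: arr=0 -> substrate=6 bound=3 product=3
t=6: arr=0 -> substrate=4 bound=3 product=5
t=7: arr=0 -> substrate=3 bound=3 product=6
t=8: arr=2 -> substrate=5 bound=3 product=6
t=9: arr=1 -> substrate=4 bound=3 product=8
t=10: arr=3 -> substrate=6 bound=3 product=9
t=11: arr=2 -> substrate=8 bound=3 product=9
t=12: arr=0 -> substrate=6 bound=3 product=11
t=13: arr=0 -> substrate=5 bound=3 product=12

Answer: 2 3 3 3 3 3 3 3 3 3 3 3 3 3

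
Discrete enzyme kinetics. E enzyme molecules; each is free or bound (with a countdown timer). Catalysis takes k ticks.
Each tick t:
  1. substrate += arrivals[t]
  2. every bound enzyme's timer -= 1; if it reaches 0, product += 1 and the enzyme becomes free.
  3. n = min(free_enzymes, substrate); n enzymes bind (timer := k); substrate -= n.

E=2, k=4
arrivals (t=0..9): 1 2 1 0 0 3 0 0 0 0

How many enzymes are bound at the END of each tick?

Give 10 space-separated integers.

t=0: arr=1 -> substrate=0 bound=1 product=0
t=1: arr=2 -> substrate=1 bound=2 product=0
t=2: arr=1 -> substrate=2 bound=2 product=0
t=3: arr=0 -> substrate=2 bound=2 product=0
t=4: arr=0 -> substrate=1 bound=2 product=1
t=5: arr=3 -> substrate=3 bound=2 product=2
t=6: arr=0 -> substrate=3 bound=2 product=2
t=7: arr=0 -> substrate=3 bound=2 product=2
t=8: arr=0 -> substrate=2 bound=2 product=3
t=9: arr=0 -> substrate=1 bound=2 product=4

Answer: 1 2 2 2 2 2 2 2 2 2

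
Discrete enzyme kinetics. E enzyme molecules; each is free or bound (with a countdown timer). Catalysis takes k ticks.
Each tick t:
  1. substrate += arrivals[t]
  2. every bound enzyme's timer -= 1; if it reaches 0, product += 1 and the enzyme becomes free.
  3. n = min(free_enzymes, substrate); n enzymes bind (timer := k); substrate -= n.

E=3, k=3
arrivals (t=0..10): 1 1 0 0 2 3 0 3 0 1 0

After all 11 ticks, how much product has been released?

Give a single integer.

Answer: 7

Derivation:
t=0: arr=1 -> substrate=0 bound=1 product=0
t=1: arr=1 -> substrate=0 bound=2 product=0
t=2: arr=0 -> substrate=0 bound=2 product=0
t=3: arr=0 -> substrate=0 bound=1 product=1
t=4: arr=2 -> substrate=0 bound=2 product=2
t=5: arr=3 -> substrate=2 bound=3 product=2
t=6: arr=0 -> substrate=2 bound=3 product=2
t=7: arr=3 -> substrate=3 bound=3 product=4
t=8: arr=0 -> substrate=2 bound=3 product=5
t=9: arr=1 -> substrate=3 bound=3 product=5
t=10: arr=0 -> substrate=1 bound=3 product=7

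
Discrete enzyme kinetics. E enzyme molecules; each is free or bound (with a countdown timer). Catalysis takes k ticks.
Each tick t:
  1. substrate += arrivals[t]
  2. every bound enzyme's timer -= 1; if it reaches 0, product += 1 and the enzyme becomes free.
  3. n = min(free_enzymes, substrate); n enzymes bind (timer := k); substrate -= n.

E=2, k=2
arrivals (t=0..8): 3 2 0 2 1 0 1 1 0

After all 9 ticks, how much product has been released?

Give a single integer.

t=0: arr=3 -> substrate=1 bound=2 product=0
t=1: arr=2 -> substrate=3 bound=2 product=0
t=2: arr=0 -> substrate=1 bound=2 product=2
t=3: arr=2 -> substrate=3 bound=2 product=2
t=4: arr=1 -> substrate=2 bound=2 product=4
t=5: arr=0 -> substrate=2 bound=2 product=4
t=6: arr=1 -> substrate=1 bound=2 product=6
t=7: arr=1 -> substrate=2 bound=2 product=6
t=8: arr=0 -> substrate=0 bound=2 product=8

Answer: 8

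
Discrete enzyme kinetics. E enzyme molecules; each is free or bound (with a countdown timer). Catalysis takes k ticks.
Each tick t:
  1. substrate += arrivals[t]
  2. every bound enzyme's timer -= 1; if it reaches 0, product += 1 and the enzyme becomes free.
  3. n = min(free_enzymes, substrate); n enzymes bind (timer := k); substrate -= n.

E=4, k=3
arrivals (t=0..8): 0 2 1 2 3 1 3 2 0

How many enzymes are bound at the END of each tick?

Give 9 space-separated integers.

Answer: 0 2 3 4 4 4 4 4 4

Derivation:
t=0: arr=0 -> substrate=0 bound=0 product=0
t=1: arr=2 -> substrate=0 bound=2 product=0
t=2: arr=1 -> substrate=0 bound=3 product=0
t=3: arr=2 -> substrate=1 bound=4 product=0
t=4: arr=3 -> substrate=2 bound=4 product=2
t=5: arr=1 -> substrate=2 bound=4 product=3
t=6: arr=3 -> substrate=4 bound=4 product=4
t=7: arr=2 -> substrate=4 bound=4 product=6
t=8: arr=0 -> substrate=3 bound=4 product=7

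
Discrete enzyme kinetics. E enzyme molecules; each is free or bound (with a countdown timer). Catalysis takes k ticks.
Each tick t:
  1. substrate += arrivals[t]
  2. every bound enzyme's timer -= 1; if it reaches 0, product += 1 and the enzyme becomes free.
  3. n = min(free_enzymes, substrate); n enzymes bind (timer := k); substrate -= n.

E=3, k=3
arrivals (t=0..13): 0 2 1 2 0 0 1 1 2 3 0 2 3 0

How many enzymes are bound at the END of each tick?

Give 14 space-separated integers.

t=0: arr=0 -> substrate=0 bound=0 product=0
t=1: arr=2 -> substrate=0 bound=2 product=0
t=2: arr=1 -> substrate=0 bound=3 product=0
t=3: arr=2 -> substrate=2 bound=3 product=0
t=4: arr=0 -> substrate=0 bound=3 product=2
t=5: arr=0 -> substrate=0 bound=2 product=3
t=6: arr=1 -> substrate=0 bound=3 product=3
t=7: arr=1 -> substrate=0 bound=2 product=5
t=8: arr=2 -> substrate=1 bound=3 product=5
t=9: arr=3 -> substrate=3 bound=3 product=6
t=10: arr=0 -> substrate=2 bound=3 product=7
t=11: arr=2 -> substrate=3 bound=3 product=8
t=12: arr=3 -> substrate=5 bound=3 product=9
t=13: arr=0 -> substrate=4 bound=3 product=10

Answer: 0 2 3 3 3 2 3 2 3 3 3 3 3 3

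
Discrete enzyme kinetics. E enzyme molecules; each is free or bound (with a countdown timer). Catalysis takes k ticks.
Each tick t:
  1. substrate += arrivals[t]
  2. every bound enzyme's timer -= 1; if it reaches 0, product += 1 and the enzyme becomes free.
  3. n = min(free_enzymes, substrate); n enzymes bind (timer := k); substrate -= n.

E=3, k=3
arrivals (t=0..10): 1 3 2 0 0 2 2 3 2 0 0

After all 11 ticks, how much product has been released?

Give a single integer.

t=0: arr=1 -> substrate=0 bound=1 product=0
t=1: arr=3 -> substrate=1 bound=3 product=0
t=2: arr=2 -> substrate=3 bound=3 product=0
t=3: arr=0 -> substrate=2 bound=3 product=1
t=4: arr=0 -> substrate=0 bound=3 product=3
t=5: arr=2 -> substrate=2 bound=3 product=3
t=6: arr=2 -> substrate=3 bound=3 product=4
t=7: arr=3 -> substrate=4 bound=3 product=6
t=8: arr=2 -> substrate=6 bound=3 product=6
t=9: arr=0 -> substrate=5 bound=3 product=7
t=10: arr=0 -> substrate=3 bound=3 product=9

Answer: 9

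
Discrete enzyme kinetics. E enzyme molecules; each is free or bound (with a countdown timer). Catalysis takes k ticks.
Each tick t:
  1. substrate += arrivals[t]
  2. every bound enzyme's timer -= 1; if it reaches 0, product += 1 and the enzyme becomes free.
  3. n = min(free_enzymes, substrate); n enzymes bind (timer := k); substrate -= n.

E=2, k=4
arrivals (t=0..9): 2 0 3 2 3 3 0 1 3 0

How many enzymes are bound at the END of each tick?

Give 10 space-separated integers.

Answer: 2 2 2 2 2 2 2 2 2 2

Derivation:
t=0: arr=2 -> substrate=0 bound=2 product=0
t=1: arr=0 -> substrate=0 bound=2 product=0
t=2: arr=3 -> substrate=3 bound=2 product=0
t=3: arr=2 -> substrate=5 bound=2 product=0
t=4: arr=3 -> substrate=6 bound=2 product=2
t=5: arr=3 -> substrate=9 bound=2 product=2
t=6: arr=0 -> substrate=9 bound=2 product=2
t=7: arr=1 -> substrate=10 bound=2 product=2
t=8: arr=3 -> substrate=11 bound=2 product=4
t=9: arr=0 -> substrate=11 bound=2 product=4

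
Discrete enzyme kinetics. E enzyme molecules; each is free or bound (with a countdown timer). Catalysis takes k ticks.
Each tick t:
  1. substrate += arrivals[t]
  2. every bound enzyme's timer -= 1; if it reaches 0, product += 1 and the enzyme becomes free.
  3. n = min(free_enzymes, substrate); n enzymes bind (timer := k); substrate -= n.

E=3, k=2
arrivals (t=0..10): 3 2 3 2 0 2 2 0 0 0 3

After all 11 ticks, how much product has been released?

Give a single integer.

Answer: 14

Derivation:
t=0: arr=3 -> substrate=0 bound=3 product=0
t=1: arr=2 -> substrate=2 bound=3 product=0
t=2: arr=3 -> substrate=2 bound=3 product=3
t=3: arr=2 -> substrate=4 bound=3 product=3
t=4: arr=0 -> substrate=1 bound=3 product=6
t=5: arr=2 -> substrate=3 bound=3 product=6
t=6: arr=2 -> substrate=2 bound=3 product=9
t=7: arr=0 -> substrate=2 bound=3 product=9
t=8: arr=0 -> substrate=0 bound=2 product=12
t=9: arr=0 -> substrate=0 bound=2 product=12
t=10: arr=3 -> substrate=0 bound=3 product=14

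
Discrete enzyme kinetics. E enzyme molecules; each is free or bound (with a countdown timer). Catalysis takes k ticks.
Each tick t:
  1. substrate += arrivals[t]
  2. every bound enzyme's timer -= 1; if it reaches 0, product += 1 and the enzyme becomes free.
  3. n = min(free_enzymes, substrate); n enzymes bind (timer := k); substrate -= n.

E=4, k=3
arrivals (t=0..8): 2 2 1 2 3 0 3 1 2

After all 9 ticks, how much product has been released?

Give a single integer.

Answer: 8

Derivation:
t=0: arr=2 -> substrate=0 bound=2 product=0
t=1: arr=2 -> substrate=0 bound=4 product=0
t=2: arr=1 -> substrate=1 bound=4 product=0
t=3: arr=2 -> substrate=1 bound=4 product=2
t=4: arr=3 -> substrate=2 bound=4 product=4
t=5: arr=0 -> substrate=2 bound=4 product=4
t=6: arr=3 -> substrate=3 bound=4 product=6
t=7: arr=1 -> substrate=2 bound=4 product=8
t=8: arr=2 -> substrate=4 bound=4 product=8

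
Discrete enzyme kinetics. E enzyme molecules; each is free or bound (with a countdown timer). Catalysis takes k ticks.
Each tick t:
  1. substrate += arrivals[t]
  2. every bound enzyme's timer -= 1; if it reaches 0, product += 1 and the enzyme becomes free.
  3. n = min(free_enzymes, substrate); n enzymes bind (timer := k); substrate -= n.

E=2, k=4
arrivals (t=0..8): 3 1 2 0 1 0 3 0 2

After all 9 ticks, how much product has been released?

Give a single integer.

t=0: arr=3 -> substrate=1 bound=2 product=0
t=1: arr=1 -> substrate=2 bound=2 product=0
t=2: arr=2 -> substrate=4 bound=2 product=0
t=3: arr=0 -> substrate=4 bound=2 product=0
t=4: arr=1 -> substrate=3 bound=2 product=2
t=5: arr=0 -> substrate=3 bound=2 product=2
t=6: arr=3 -> substrate=6 bound=2 product=2
t=7: arr=0 -> substrate=6 bound=2 product=2
t=8: arr=2 -> substrate=6 bound=2 product=4

Answer: 4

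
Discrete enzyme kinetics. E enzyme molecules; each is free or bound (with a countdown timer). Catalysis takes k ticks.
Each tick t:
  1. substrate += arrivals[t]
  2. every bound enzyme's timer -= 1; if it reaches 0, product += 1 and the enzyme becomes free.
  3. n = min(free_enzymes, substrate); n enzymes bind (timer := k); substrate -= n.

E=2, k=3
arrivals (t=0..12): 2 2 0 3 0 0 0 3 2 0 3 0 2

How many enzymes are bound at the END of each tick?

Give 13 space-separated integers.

t=0: arr=2 -> substrate=0 bound=2 product=0
t=1: arr=2 -> substrate=2 bound=2 product=0
t=2: arr=0 -> substrate=2 bound=2 product=0
t=3: arr=3 -> substrate=3 bound=2 product=2
t=4: arr=0 -> substrate=3 bound=2 product=2
t=5: arr=0 -> substrate=3 bound=2 product=2
t=6: arr=0 -> substrate=1 bound=2 product=4
t=7: arr=3 -> substrate=4 bound=2 product=4
t=8: arr=2 -> substrate=6 bound=2 product=4
t=9: arr=0 -> substrate=4 bound=2 product=6
t=10: arr=3 -> substrate=7 bound=2 product=6
t=11: arr=0 -> substrate=7 bound=2 product=6
t=12: arr=2 -> substrate=7 bound=2 product=8

Answer: 2 2 2 2 2 2 2 2 2 2 2 2 2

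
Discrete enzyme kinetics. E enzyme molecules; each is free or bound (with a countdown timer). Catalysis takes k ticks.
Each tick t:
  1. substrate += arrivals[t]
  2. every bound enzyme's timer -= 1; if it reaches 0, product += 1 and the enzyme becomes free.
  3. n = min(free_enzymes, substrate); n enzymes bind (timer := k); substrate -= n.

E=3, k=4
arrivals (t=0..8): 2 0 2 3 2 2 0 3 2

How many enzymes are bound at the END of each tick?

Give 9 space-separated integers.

Answer: 2 2 3 3 3 3 3 3 3

Derivation:
t=0: arr=2 -> substrate=0 bound=2 product=0
t=1: arr=0 -> substrate=0 bound=2 product=0
t=2: arr=2 -> substrate=1 bound=3 product=0
t=3: arr=3 -> substrate=4 bound=3 product=0
t=4: arr=2 -> substrate=4 bound=3 product=2
t=5: arr=2 -> substrate=6 bound=3 product=2
t=6: arr=0 -> substrate=5 bound=3 product=3
t=7: arr=3 -> substrate=8 bound=3 product=3
t=8: arr=2 -> substrate=8 bound=3 product=5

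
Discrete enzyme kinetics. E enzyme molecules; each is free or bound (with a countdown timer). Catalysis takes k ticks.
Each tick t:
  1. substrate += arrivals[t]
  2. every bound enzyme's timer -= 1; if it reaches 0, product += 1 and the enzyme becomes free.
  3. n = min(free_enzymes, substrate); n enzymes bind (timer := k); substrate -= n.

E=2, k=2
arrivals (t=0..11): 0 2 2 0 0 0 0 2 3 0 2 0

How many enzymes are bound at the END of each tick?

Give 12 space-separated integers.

Answer: 0 2 2 2 2 0 0 2 2 2 2 2

Derivation:
t=0: arr=0 -> substrate=0 bound=0 product=0
t=1: arr=2 -> substrate=0 bound=2 product=0
t=2: arr=2 -> substrate=2 bound=2 product=0
t=3: arr=0 -> substrate=0 bound=2 product=2
t=4: arr=0 -> substrate=0 bound=2 product=2
t=5: arr=0 -> substrate=0 bound=0 product=4
t=6: arr=0 -> substrate=0 bound=0 product=4
t=7: arr=2 -> substrate=0 bound=2 product=4
t=8: arr=3 -> substrate=3 bound=2 product=4
t=9: arr=0 -> substrate=1 bound=2 product=6
t=10: arr=2 -> substrate=3 bound=2 product=6
t=11: arr=0 -> substrate=1 bound=2 product=8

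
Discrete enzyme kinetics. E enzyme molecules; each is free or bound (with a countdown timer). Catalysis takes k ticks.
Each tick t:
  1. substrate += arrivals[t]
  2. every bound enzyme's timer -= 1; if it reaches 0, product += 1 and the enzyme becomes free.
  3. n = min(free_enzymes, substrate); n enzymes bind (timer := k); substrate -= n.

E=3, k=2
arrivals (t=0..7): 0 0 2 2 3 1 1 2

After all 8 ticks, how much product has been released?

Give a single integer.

t=0: arr=0 -> substrate=0 bound=0 product=0
t=1: arr=0 -> substrate=0 bound=0 product=0
t=2: arr=2 -> substrate=0 bound=2 product=0
t=3: arr=2 -> substrate=1 bound=3 product=0
t=4: arr=3 -> substrate=2 bound=3 product=2
t=5: arr=1 -> substrate=2 bound=3 product=3
t=6: arr=1 -> substrate=1 bound=3 product=5
t=7: arr=2 -> substrate=2 bound=3 product=6

Answer: 6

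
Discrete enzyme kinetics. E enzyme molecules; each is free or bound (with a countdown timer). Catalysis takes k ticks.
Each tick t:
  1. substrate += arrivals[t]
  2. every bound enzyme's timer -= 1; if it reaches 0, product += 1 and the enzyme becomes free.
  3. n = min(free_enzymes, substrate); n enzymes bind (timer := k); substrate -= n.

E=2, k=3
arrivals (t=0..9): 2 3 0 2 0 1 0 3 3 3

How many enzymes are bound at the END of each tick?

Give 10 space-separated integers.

Answer: 2 2 2 2 2 2 2 2 2 2

Derivation:
t=0: arr=2 -> substrate=0 bound=2 product=0
t=1: arr=3 -> substrate=3 bound=2 product=0
t=2: arr=0 -> substrate=3 bound=2 product=0
t=3: arr=2 -> substrate=3 bound=2 product=2
t=4: arr=0 -> substrate=3 bound=2 product=2
t=5: arr=1 -> substrate=4 bound=2 product=2
t=6: arr=0 -> substrate=2 bound=2 product=4
t=7: arr=3 -> substrate=5 bound=2 product=4
t=8: arr=3 -> substrate=8 bound=2 product=4
t=9: arr=3 -> substrate=9 bound=2 product=6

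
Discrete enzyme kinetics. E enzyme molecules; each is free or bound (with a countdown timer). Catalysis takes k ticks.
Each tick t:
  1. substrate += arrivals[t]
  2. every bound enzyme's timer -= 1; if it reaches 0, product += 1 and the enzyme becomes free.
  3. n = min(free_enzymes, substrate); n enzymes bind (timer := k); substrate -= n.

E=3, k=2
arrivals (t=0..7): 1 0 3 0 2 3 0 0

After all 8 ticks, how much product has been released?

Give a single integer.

t=0: arr=1 -> substrate=0 bound=1 product=0
t=1: arr=0 -> substrate=0 bound=1 product=0
t=2: arr=3 -> substrate=0 bound=3 product=1
t=3: arr=0 -> substrate=0 bound=3 product=1
t=4: arr=2 -> substrate=0 bound=2 product=4
t=5: arr=3 -> substrate=2 bound=3 product=4
t=6: arr=0 -> substrate=0 bound=3 product=6
t=7: arr=0 -> substrate=0 bound=2 product=7

Answer: 7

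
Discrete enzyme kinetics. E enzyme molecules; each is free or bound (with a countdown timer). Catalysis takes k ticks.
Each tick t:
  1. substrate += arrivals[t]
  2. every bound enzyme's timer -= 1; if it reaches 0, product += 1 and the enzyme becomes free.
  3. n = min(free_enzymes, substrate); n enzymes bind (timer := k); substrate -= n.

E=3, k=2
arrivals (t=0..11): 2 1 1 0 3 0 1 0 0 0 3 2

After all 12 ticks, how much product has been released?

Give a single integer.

Answer: 8

Derivation:
t=0: arr=2 -> substrate=0 bound=2 product=0
t=1: arr=1 -> substrate=0 bound=3 product=0
t=2: arr=1 -> substrate=0 bound=2 product=2
t=3: arr=0 -> substrate=0 bound=1 product=3
t=4: arr=3 -> substrate=0 bound=3 product=4
t=5: arr=0 -> substrate=0 bound=3 product=4
t=6: arr=1 -> substrate=0 bound=1 product=7
t=7: arr=0 -> substrate=0 bound=1 product=7
t=8: arr=0 -> substrate=0 bound=0 product=8
t=9: arr=0 -> substrate=0 bound=0 product=8
t=10: arr=3 -> substrate=0 bound=3 product=8
t=11: arr=2 -> substrate=2 bound=3 product=8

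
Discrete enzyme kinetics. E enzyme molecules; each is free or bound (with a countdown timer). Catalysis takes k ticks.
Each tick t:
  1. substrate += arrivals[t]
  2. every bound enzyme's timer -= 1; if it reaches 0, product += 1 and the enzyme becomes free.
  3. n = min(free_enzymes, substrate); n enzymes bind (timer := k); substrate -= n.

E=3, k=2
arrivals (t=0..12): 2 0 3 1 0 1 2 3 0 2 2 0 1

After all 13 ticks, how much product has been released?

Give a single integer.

t=0: arr=2 -> substrate=0 bound=2 product=0
t=1: arr=0 -> substrate=0 bound=2 product=0
t=2: arr=3 -> substrate=0 bound=3 product=2
t=3: arr=1 -> substrate=1 bound=3 product=2
t=4: arr=0 -> substrate=0 bound=1 product=5
t=5: arr=1 -> substrate=0 bound=2 product=5
t=6: arr=2 -> substrate=0 bound=3 product=6
t=7: arr=3 -> substrate=2 bound=3 product=7
t=8: arr=0 -> substrate=0 bound=3 product=9
t=9: arr=2 -> substrate=1 bound=3 product=10
t=10: arr=2 -> substrate=1 bound=3 product=12
t=11: arr=0 -> substrate=0 bound=3 product=13
t=12: arr=1 -> substrate=0 bound=2 product=15

Answer: 15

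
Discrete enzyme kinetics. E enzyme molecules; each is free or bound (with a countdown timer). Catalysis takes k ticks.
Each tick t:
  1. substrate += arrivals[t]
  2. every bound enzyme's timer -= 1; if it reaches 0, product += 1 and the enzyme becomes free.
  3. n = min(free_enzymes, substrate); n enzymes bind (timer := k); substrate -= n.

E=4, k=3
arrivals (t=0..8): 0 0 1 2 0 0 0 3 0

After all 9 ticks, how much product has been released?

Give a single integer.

Answer: 3

Derivation:
t=0: arr=0 -> substrate=0 bound=0 product=0
t=1: arr=0 -> substrate=0 bound=0 product=0
t=2: arr=1 -> substrate=0 bound=1 product=0
t=3: arr=2 -> substrate=0 bound=3 product=0
t=4: arr=0 -> substrate=0 bound=3 product=0
t=5: arr=0 -> substrate=0 bound=2 product=1
t=6: arr=0 -> substrate=0 bound=0 product=3
t=7: arr=3 -> substrate=0 bound=3 product=3
t=8: arr=0 -> substrate=0 bound=3 product=3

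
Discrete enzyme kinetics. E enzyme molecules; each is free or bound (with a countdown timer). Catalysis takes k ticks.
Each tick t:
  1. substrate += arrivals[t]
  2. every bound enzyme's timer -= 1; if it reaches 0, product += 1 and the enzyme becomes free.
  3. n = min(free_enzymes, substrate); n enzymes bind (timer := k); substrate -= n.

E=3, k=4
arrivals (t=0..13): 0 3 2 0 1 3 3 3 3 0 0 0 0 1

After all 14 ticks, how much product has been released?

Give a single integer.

t=0: arr=0 -> substrate=0 bound=0 product=0
t=1: arr=3 -> substrate=0 bound=3 product=0
t=2: arr=2 -> substrate=2 bound=3 product=0
t=3: arr=0 -> substrate=2 bound=3 product=0
t=4: arr=1 -> substrate=3 bound=3 product=0
t=5: arr=3 -> substrate=3 bound=3 product=3
t=6: arr=3 -> substrate=6 bound=3 product=3
t=7: arr=3 -> substrate=9 bound=3 product=3
t=8: arr=3 -> substrate=12 bound=3 product=3
t=9: arr=0 -> substrate=9 bound=3 product=6
t=10: arr=0 -> substrate=9 bound=3 product=6
t=11: arr=0 -> substrate=9 bound=3 product=6
t=12: arr=0 -> substrate=9 bound=3 product=6
t=13: arr=1 -> substrate=7 bound=3 product=9

Answer: 9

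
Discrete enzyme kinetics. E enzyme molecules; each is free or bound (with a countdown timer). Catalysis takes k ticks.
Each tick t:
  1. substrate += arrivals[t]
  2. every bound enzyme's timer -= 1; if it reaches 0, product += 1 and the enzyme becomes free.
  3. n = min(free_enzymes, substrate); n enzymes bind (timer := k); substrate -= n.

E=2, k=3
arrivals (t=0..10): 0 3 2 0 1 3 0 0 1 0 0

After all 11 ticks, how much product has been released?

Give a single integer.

Answer: 6

Derivation:
t=0: arr=0 -> substrate=0 bound=0 product=0
t=1: arr=3 -> substrate=1 bound=2 product=0
t=2: arr=2 -> substrate=3 bound=2 product=0
t=3: arr=0 -> substrate=3 bound=2 product=0
t=4: arr=1 -> substrate=2 bound=2 product=2
t=5: arr=3 -> substrate=5 bound=2 product=2
t=6: arr=0 -> substrate=5 bound=2 product=2
t=7: arr=0 -> substrate=3 bound=2 product=4
t=8: arr=1 -> substrate=4 bound=2 product=4
t=9: arr=0 -> substrate=4 bound=2 product=4
t=10: arr=0 -> substrate=2 bound=2 product=6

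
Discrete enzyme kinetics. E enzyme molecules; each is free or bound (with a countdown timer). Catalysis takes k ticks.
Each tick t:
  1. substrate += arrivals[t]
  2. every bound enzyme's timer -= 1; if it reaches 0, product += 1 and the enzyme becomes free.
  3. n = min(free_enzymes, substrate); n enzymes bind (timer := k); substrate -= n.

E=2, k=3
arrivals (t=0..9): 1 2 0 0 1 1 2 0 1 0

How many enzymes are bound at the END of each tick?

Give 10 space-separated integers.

t=0: arr=1 -> substrate=0 bound=1 product=0
t=1: arr=2 -> substrate=1 bound=2 product=0
t=2: arr=0 -> substrate=1 bound=2 product=0
t=3: arr=0 -> substrate=0 bound=2 product=1
t=4: arr=1 -> substrate=0 bound=2 product=2
t=5: arr=1 -> substrate=1 bound=2 product=2
t=6: arr=2 -> substrate=2 bound=2 product=3
t=7: arr=0 -> substrate=1 bound=2 product=4
t=8: arr=1 -> substrate=2 bound=2 product=4
t=9: arr=0 -> substrate=1 bound=2 product=5

Answer: 1 2 2 2 2 2 2 2 2 2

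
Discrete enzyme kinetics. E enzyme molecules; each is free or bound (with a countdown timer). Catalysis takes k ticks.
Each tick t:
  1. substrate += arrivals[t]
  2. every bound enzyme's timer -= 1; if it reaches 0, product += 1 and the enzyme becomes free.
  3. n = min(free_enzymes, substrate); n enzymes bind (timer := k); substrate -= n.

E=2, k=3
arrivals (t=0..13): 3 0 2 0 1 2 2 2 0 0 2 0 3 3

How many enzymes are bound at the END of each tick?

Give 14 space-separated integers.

t=0: arr=3 -> substrate=1 bound=2 product=0
t=1: arr=0 -> substrate=1 bound=2 product=0
t=2: arr=2 -> substrate=3 bound=2 product=0
t=3: arr=0 -> substrate=1 bound=2 product=2
t=4: arr=1 -> substrate=2 bound=2 product=2
t=5: arr=2 -> substrate=4 bound=2 product=2
t=6: arr=2 -> substrate=4 bound=2 product=4
t=7: arr=2 -> substrate=6 bound=2 product=4
t=8: arr=0 -> substrate=6 bound=2 product=4
t=9: arr=0 -> substrate=4 bound=2 product=6
t=10: arr=2 -> substrate=6 bound=2 product=6
t=11: arr=0 -> substrate=6 bound=2 product=6
t=12: arr=3 -> substrate=7 bound=2 product=8
t=13: arr=3 -> substrate=10 bound=2 product=8

Answer: 2 2 2 2 2 2 2 2 2 2 2 2 2 2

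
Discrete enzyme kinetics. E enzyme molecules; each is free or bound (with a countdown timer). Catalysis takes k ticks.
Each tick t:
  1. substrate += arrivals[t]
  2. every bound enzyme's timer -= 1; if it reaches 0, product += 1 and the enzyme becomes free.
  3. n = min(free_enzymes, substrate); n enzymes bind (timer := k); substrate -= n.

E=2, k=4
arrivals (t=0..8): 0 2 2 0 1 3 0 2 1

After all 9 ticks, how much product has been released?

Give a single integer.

t=0: arr=0 -> substrate=0 bound=0 product=0
t=1: arr=2 -> substrate=0 bound=2 product=0
t=2: arr=2 -> substrate=2 bound=2 product=0
t=3: arr=0 -> substrate=2 bound=2 product=0
t=4: arr=1 -> substrate=3 bound=2 product=0
t=5: arr=3 -> substrate=4 bound=2 product=2
t=6: arr=0 -> substrate=4 bound=2 product=2
t=7: arr=2 -> substrate=6 bound=2 product=2
t=8: arr=1 -> substrate=7 bound=2 product=2

Answer: 2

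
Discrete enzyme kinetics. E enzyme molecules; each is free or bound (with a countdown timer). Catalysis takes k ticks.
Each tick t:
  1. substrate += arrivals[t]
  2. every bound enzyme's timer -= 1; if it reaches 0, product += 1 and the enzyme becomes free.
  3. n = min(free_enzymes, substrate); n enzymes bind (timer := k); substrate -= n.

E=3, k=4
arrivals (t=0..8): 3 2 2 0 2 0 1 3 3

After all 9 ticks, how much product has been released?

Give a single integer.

t=0: arr=3 -> substrate=0 bound=3 product=0
t=1: arr=2 -> substrate=2 bound=3 product=0
t=2: arr=2 -> substrate=4 bound=3 product=0
t=3: arr=0 -> substrate=4 bound=3 product=0
t=4: arr=2 -> substrate=3 bound=3 product=3
t=5: arr=0 -> substrate=3 bound=3 product=3
t=6: arr=1 -> substrate=4 bound=3 product=3
t=7: arr=3 -> substrate=7 bound=3 product=3
t=8: arr=3 -> substrate=7 bound=3 product=6

Answer: 6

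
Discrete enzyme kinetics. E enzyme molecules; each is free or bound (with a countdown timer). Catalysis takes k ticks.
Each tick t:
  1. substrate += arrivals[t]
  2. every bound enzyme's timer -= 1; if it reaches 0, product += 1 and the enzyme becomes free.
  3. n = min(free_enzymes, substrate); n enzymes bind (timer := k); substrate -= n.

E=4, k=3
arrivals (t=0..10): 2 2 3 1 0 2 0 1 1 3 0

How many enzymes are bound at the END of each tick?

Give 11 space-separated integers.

t=0: arr=2 -> substrate=0 bound=2 product=0
t=1: arr=2 -> substrate=0 bound=4 product=0
t=2: arr=3 -> substrate=3 bound=4 product=0
t=3: arr=1 -> substrate=2 bound=4 product=2
t=4: arr=0 -> substrate=0 bound=4 product=4
t=5: arr=2 -> substrate=2 bound=4 product=4
t=6: arr=0 -> substrate=0 bound=4 product=6
t=7: arr=1 -> substrate=0 bound=3 product=8
t=8: arr=1 -> substrate=0 bound=4 product=8
t=9: arr=3 -> substrate=1 bound=4 product=10
t=10: arr=0 -> substrate=0 bound=4 product=11

Answer: 2 4 4 4 4 4 4 3 4 4 4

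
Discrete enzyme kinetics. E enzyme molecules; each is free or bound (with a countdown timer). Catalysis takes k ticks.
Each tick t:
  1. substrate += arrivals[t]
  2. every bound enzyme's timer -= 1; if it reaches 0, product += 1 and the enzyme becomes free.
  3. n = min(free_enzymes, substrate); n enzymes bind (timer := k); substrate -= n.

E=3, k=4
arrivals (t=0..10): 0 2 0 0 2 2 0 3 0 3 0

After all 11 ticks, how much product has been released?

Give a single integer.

t=0: arr=0 -> substrate=0 bound=0 product=0
t=1: arr=2 -> substrate=0 bound=2 product=0
t=2: arr=0 -> substrate=0 bound=2 product=0
t=3: arr=0 -> substrate=0 bound=2 product=0
t=4: arr=2 -> substrate=1 bound=3 product=0
t=5: arr=2 -> substrate=1 bound=3 product=2
t=6: arr=0 -> substrate=1 bound=3 product=2
t=7: arr=3 -> substrate=4 bound=3 product=2
t=8: arr=0 -> substrate=3 bound=3 product=3
t=9: arr=3 -> substrate=4 bound=3 product=5
t=10: arr=0 -> substrate=4 bound=3 product=5

Answer: 5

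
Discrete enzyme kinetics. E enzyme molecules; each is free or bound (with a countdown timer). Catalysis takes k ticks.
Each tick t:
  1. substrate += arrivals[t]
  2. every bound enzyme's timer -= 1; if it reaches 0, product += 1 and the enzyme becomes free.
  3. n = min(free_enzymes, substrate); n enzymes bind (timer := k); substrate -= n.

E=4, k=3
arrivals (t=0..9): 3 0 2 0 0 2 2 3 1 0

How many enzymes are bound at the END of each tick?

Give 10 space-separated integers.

Answer: 3 3 4 2 2 3 4 4 4 4

Derivation:
t=0: arr=3 -> substrate=0 bound=3 product=0
t=1: arr=0 -> substrate=0 bound=3 product=0
t=2: arr=2 -> substrate=1 bound=4 product=0
t=3: arr=0 -> substrate=0 bound=2 product=3
t=4: arr=0 -> substrate=0 bound=2 product=3
t=5: arr=2 -> substrate=0 bound=3 product=4
t=6: arr=2 -> substrate=0 bound=4 product=5
t=7: arr=3 -> substrate=3 bound=4 product=5
t=8: arr=1 -> substrate=2 bound=4 product=7
t=9: arr=0 -> substrate=0 bound=4 product=9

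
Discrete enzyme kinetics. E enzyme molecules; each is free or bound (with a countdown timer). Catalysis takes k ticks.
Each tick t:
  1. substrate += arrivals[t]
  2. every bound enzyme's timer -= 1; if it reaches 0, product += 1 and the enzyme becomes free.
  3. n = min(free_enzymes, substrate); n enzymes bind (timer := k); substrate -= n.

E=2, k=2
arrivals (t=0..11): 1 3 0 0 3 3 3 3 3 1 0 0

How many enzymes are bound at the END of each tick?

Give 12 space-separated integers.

t=0: arr=1 -> substrate=0 bound=1 product=0
t=1: arr=3 -> substrate=2 bound=2 product=0
t=2: arr=0 -> substrate=1 bound=2 product=1
t=3: arr=0 -> substrate=0 bound=2 product=2
t=4: arr=3 -> substrate=2 bound=2 product=3
t=5: arr=3 -> substrate=4 bound=2 product=4
t=6: arr=3 -> substrate=6 bound=2 product=5
t=7: arr=3 -> substrate=8 bound=2 product=6
t=8: arr=3 -> substrate=10 bound=2 product=7
t=9: arr=1 -> substrate=10 bound=2 product=8
t=10: arr=0 -> substrate=9 bound=2 product=9
t=11: arr=0 -> substrate=8 bound=2 product=10

Answer: 1 2 2 2 2 2 2 2 2 2 2 2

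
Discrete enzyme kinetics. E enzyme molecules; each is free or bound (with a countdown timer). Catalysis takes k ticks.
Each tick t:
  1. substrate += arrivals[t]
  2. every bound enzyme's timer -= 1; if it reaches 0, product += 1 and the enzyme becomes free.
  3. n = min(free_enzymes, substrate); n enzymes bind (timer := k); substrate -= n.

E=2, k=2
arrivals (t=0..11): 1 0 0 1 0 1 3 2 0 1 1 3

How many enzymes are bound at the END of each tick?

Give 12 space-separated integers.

t=0: arr=1 -> substrate=0 bound=1 product=0
t=1: arr=0 -> substrate=0 bound=1 product=0
t=2: arr=0 -> substrate=0 bound=0 product=1
t=3: arr=1 -> substrate=0 bound=1 product=1
t=4: arr=0 -> substrate=0 bound=1 product=1
t=5: arr=1 -> substrate=0 bound=1 product=2
t=6: arr=3 -> substrate=2 bound=2 product=2
t=7: arr=2 -> substrate=3 bound=2 product=3
t=8: arr=0 -> substrate=2 bound=2 product=4
t=9: arr=1 -> substrate=2 bound=2 product=5
t=10: arr=1 -> substrate=2 bound=2 product=6
t=11: arr=3 -> substrate=4 bound=2 product=7

Answer: 1 1 0 1 1 1 2 2 2 2 2 2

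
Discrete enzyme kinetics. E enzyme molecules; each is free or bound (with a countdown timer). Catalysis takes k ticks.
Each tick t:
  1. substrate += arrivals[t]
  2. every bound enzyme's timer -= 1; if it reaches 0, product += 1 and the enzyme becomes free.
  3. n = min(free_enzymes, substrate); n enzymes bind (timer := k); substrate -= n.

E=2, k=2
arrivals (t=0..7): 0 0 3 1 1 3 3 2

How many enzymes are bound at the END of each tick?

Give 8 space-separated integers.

t=0: arr=0 -> substrate=0 bound=0 product=0
t=1: arr=0 -> substrate=0 bound=0 product=0
t=2: arr=3 -> substrate=1 bound=2 product=0
t=3: arr=1 -> substrate=2 bound=2 product=0
t=4: arr=1 -> substrate=1 bound=2 product=2
t=5: arr=3 -> substrate=4 bound=2 product=2
t=6: arr=3 -> substrate=5 bound=2 product=4
t=7: arr=2 -> substrate=7 bound=2 product=4

Answer: 0 0 2 2 2 2 2 2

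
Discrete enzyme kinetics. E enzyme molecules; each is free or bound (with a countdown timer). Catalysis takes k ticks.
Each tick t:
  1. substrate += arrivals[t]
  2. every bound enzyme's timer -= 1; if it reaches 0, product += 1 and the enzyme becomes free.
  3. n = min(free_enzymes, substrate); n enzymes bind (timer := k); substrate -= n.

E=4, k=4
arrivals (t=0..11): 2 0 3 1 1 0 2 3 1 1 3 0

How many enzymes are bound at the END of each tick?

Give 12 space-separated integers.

Answer: 2 2 4 4 4 4 4 4 4 4 4 4

Derivation:
t=0: arr=2 -> substrate=0 bound=2 product=0
t=1: arr=0 -> substrate=0 bound=2 product=0
t=2: arr=3 -> substrate=1 bound=4 product=0
t=3: arr=1 -> substrate=2 bound=4 product=0
t=4: arr=1 -> substrate=1 bound=4 product=2
t=5: arr=0 -> substrate=1 bound=4 product=2
t=6: arr=2 -> substrate=1 bound=4 product=4
t=7: arr=3 -> substrate=4 bound=4 product=4
t=8: arr=1 -> substrate=3 bound=4 product=6
t=9: arr=1 -> substrate=4 bound=4 product=6
t=10: arr=3 -> substrate=5 bound=4 product=8
t=11: arr=0 -> substrate=5 bound=4 product=8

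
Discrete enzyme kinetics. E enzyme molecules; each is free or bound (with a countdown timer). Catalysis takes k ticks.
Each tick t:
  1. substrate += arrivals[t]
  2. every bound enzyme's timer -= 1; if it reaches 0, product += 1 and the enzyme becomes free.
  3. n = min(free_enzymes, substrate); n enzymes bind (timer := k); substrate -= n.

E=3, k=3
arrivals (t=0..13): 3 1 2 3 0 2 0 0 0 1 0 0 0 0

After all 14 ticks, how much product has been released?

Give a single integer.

t=0: arr=3 -> substrate=0 bound=3 product=0
t=1: arr=1 -> substrate=1 bound=3 product=0
t=2: arr=2 -> substrate=3 bound=3 product=0
t=3: arr=3 -> substrate=3 bound=3 product=3
t=4: arr=0 -> substrate=3 bound=3 product=3
t=5: arr=2 -> substrate=5 bound=3 product=3
t=6: arr=0 -> substrate=2 bound=3 product=6
t=7: arr=0 -> substrate=2 bound=3 product=6
t=8: arr=0 -> substrate=2 bound=3 product=6
t=9: arr=1 -> substrate=0 bound=3 product=9
t=10: arr=0 -> substrate=0 bound=3 product=9
t=11: arr=0 -> substrate=0 bound=3 product=9
t=12: arr=0 -> substrate=0 bound=0 product=12
t=13: arr=0 -> substrate=0 bound=0 product=12

Answer: 12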